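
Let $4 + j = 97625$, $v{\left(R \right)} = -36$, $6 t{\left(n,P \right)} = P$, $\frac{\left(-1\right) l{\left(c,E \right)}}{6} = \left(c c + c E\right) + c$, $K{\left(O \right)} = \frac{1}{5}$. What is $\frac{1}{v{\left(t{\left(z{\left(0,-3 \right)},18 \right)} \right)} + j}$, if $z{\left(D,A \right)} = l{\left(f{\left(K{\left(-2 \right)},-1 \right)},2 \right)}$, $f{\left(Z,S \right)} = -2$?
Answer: $\frac{1}{97585} \approx 1.0247 \cdot 10^{-5}$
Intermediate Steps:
$K{\left(O \right)} = \frac{1}{5}$
$l{\left(c,E \right)} = - 6 c - 6 c^{2} - 6 E c$ ($l{\left(c,E \right)} = - 6 \left(\left(c c + c E\right) + c\right) = - 6 \left(\left(c^{2} + E c\right) + c\right) = - 6 \left(c + c^{2} + E c\right) = - 6 c - 6 c^{2} - 6 E c$)
$z{\left(D,A \right)} = 12$ ($z{\left(D,A \right)} = \left(-6\right) \left(-2\right) \left(1 + 2 - 2\right) = \left(-6\right) \left(-2\right) 1 = 12$)
$t{\left(n,P \right)} = \frac{P}{6}$
$j = 97621$ ($j = -4 + 97625 = 97621$)
$\frac{1}{v{\left(t{\left(z{\left(0,-3 \right)},18 \right)} \right)} + j} = \frac{1}{-36 + 97621} = \frac{1}{97585}$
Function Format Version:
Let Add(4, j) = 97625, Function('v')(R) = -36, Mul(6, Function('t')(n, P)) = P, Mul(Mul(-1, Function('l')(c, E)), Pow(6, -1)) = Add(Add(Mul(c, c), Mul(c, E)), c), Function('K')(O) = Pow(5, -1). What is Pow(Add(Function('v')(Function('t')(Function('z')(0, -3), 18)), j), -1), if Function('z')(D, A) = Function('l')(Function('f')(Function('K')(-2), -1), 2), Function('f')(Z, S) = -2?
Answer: Rational(1, 97585) ≈ 1.0247e-5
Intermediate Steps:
Function('K')(O) = Rational(1, 5)
Function('l')(c, E) = Add(Mul(-6, c), Mul(-6, Pow(c, 2)), Mul(-6, E, c)) (Function('l')(c, E) = Mul(-6, Add(Add(Mul(c, c), Mul(c, E)), c)) = Mul(-6, Add(Add(Pow(c, 2), Mul(E, c)), c)) = Mul(-6, Add(c, Pow(c, 2), Mul(E, c))) = Add(Mul(-6, c), Mul(-6, Pow(c, 2)), Mul(-6, E, c)))
Function('z')(D, A) = 12 (Function('z')(D, A) = Mul(-6, -2, Add(1, 2, -2)) = Mul(-6, -2, 1) = 12)
Function('t')(n, P) = Mul(Rational(1, 6), P)
j = 97621 (j = Add(-4, 97625) = 97621)
Pow(Add(Function('v')(Function('t')(Function('z')(0, -3), 18)), j), -1) = Pow(Add(-36, 97621), -1) = Pow(97585, -1) = Rational(1, 97585)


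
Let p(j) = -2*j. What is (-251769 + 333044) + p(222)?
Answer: 80831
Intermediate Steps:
(-251769 + 333044) + p(222) = (-251769 + 333044) - 2*222 = 81275 - 444 = 80831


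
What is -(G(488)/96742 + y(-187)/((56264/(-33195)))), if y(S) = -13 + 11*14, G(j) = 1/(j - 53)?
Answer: 98484097257443/1183872485640 ≈ 83.188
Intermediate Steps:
G(j) = 1/(-53 + j)
y(S) = 141 (y(S) = -13 + 154 = 141)
-(G(488)/96742 + y(-187)/((56264/(-33195)))) = -(1/((-53 + 488)*96742) + 141/((56264/(-33195)))) = -((1/96742)/435 + 141/((56264*(-1/33195)))) = -((1/435)*(1/96742) + 141/(-56264/33195)) = -(1/42082770 + 141*(-33195/56264)) = -(1/42082770 - 4680495/56264) = -1*(-98484097257443/1183872485640) = 98484097257443/1183872485640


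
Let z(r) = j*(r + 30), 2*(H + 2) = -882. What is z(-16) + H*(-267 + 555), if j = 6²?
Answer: -127080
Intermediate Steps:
j = 36
H = -443 (H = -2 + (½)*(-882) = -2 - 441 = -443)
z(r) = 1080 + 36*r (z(r) = 36*(r + 30) = 36*(30 + r) = 1080 + 36*r)
z(-16) + H*(-267 + 555) = (1080 + 36*(-16)) - 443*(-267 + 555) = (1080 - 576) - 443*288 = 504 - 127584 = -127080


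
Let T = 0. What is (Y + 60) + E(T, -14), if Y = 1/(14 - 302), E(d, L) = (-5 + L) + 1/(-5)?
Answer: 58747/1440 ≈ 40.797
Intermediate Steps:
E(d, L) = -26/5 + L (E(d, L) = (-5 + L) + 1*(-⅕) = (-5 + L) - ⅕ = -26/5 + L)
Y = -1/288 (Y = 1/(-288) = -1/288 ≈ -0.0034722)
(Y + 60) + E(T, -14) = (-1/288 + 60) + (-26/5 - 14) = 17279/288 - 96/5 = 58747/1440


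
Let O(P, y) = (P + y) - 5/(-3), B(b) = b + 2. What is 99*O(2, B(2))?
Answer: 759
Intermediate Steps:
B(b) = 2 + b
O(P, y) = 5/3 + P + y (O(P, y) = (P + y) - 5*(-1/3) = (P + y) + 5/3 = 5/3 + P + y)
99*O(2, B(2)) = 99*(5/3 + 2 + (2 + 2)) = 99*(5/3 + 2 + 4) = 99*(23/3) = 759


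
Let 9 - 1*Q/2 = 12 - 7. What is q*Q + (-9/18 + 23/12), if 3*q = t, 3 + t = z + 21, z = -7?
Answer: 123/4 ≈ 30.750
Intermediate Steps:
t = 11 (t = -3 + (-7 + 21) = -3 + 14 = 11)
Q = 8 (Q = 18 - 2*(12 - 7) = 18 - 2*5 = 18 - 10 = 8)
q = 11/3 (q = (⅓)*11 = 11/3 ≈ 3.6667)
q*Q + (-9/18 + 23/12) = (11/3)*8 + (-9/18 + 23/12) = 88/3 + (-9*1/18 + 23*(1/12)) = 88/3 + (-½ + 23/12) = 88/3 + 17/12 = 123/4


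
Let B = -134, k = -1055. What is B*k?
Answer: 141370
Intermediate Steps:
B*k = -134*(-1055) = 141370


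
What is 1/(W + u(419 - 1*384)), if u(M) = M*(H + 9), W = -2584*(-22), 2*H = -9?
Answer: 2/114011 ≈ 1.7542e-5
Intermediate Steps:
H = -9/2 (H = (½)*(-9) = -9/2 ≈ -4.5000)
W = 56848
u(M) = 9*M/2 (u(M) = M*(-9/2 + 9) = M*(9/2) = 9*M/2)
1/(W + u(419 - 1*384)) = 1/(56848 + 9*(419 - 1*384)/2) = 1/(56848 + 9*(419 - 384)/2) = 1/(56848 + (9/2)*35) = 1/(56848 + 315/2) = 1/(114011/2) = 2/114011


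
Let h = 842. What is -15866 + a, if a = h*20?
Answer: 974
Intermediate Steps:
a = 16840 (a = 842*20 = 16840)
-15866 + a = -15866 + 16840 = 974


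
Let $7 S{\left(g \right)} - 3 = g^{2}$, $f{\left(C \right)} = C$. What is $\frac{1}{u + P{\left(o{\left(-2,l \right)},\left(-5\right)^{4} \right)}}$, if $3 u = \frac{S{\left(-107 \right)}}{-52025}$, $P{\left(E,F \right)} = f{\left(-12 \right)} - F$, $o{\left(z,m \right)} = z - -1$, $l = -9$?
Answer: $- \frac{156075}{99421411} \approx -0.0015698$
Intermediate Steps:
$o{\left(z,m \right)} = 1 + z$ ($o{\left(z,m \right)} = z + 1 = 1 + z$)
$P{\left(E,F \right)} = -12 - F$
$S{\left(g \right)} = \frac{3}{7} + \frac{g^{2}}{7}$
$u = - \frac{1636}{156075}$ ($u = \frac{\left(\frac{3}{7} + \frac{\left(-107\right)^{2}}{7}\right) \frac{1}{-52025}}{3} = \frac{\left(\frac{3}{7} + \frac{1}{7} \cdot 11449\right) \left(- \frac{1}{52025}\right)}{3} = \frac{\left(\frac{3}{7} + \frac{11449}{7}\right) \left(- \frac{1}{52025}\right)}{3} = \frac{1636 \left(- \frac{1}{52025}\right)}{3} = \frac{1}{3} \left(- \frac{1636}{52025}\right) = - \frac{1636}{156075} \approx -0.010482$)
$\frac{1}{u + P{\left(o{\left(-2,l \right)},\left(-5\right)^{4} \right)}} = \frac{1}{- \frac{1636}{156075} - 637} = \frac{1}{- \frac{99421411}{156075}} = - \frac{156075}{99421411}$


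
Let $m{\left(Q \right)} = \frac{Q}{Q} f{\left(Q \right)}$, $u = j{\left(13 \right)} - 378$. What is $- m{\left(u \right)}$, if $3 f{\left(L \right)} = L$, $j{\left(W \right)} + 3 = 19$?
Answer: $\frac{362}{3} \approx 120.67$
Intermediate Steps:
$j{\left(W \right)} = 16$ ($j{\left(W \right)} = -3 + 19 = 16$)
$f{\left(L \right)} = \frac{L}{3}$
$u = -362$ ($u = 16 - 378 = -362$)
$m{\left(Q \right)} = \frac{Q}{3}$ ($m{\left(Q \right)} = \frac{Q}{Q} \frac{Q}{3} = 1 \frac{Q}{3} = \frac{Q}{3}$)
$- m{\left(u \right)} = - \frac{-362}{3} = \left(-1\right) \left(- \frac{362}{3}\right) = \frac{362}{3}$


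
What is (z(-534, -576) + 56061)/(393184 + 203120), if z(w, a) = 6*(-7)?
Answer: 18673/198768 ≈ 0.093944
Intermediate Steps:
z(w, a) = -42
(z(-534, -576) + 56061)/(393184 + 203120) = (-42 + 56061)/(393184 + 203120) = 56019/596304 = 56019*(1/596304) = 18673/198768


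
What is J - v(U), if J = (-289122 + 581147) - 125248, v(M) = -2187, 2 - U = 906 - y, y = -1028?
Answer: 168964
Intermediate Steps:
U = -1932 (U = 2 - (906 - 1*(-1028)) = 2 - (906 + 1028) = 2 - 1*1934 = 2 - 1934 = -1932)
J = 166777 (J = 292025 - 125248 = 166777)
J - v(U) = 166777 - 1*(-2187) = 166777 + 2187 = 168964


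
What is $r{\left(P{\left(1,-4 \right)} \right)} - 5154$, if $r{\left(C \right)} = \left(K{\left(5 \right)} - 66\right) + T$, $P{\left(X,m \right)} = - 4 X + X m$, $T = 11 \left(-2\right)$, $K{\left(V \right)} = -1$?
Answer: $-5243$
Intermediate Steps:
$T = -22$
$r{\left(C \right)} = -89$ ($r{\left(C \right)} = \left(-1 - 66\right) - 22 = -67 - 22 = -89$)
$r{\left(P{\left(1,-4 \right)} \right)} - 5154 = -89 - 5154 = -5243$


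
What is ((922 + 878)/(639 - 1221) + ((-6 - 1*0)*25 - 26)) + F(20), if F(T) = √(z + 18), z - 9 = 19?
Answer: -17372/97 + √46 ≈ -172.31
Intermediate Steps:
z = 28 (z = 9 + 19 = 28)
F(T) = √46 (F(T) = √(28 + 18) = √46)
((922 + 878)/(639 - 1221) + ((-6 - 1*0)*25 - 26)) + F(20) = ((922 + 878)/(639 - 1221) + ((-6 - 1*0)*25 - 26)) + √46 = (1800/(-582) + ((-6 + 0)*25 - 26)) + √46 = (1800*(-1/582) + (-6*25 - 26)) + √46 = (-300/97 + (-150 - 26)) + √46 = (-300/97 - 176) + √46 = -17372/97 + √46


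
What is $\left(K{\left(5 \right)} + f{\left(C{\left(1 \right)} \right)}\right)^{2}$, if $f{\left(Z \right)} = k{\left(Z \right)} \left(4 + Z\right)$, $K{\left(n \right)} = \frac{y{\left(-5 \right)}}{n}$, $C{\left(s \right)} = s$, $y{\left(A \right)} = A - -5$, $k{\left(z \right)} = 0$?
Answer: $0$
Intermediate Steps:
$y{\left(A \right)} = 5 + A$ ($y{\left(A \right)} = A + 5 = 5 + A$)
$K{\left(n \right)} = 0$ ($K{\left(n \right)} = \frac{5 - 5}{n} = \frac{0}{n} = 0$)
$f{\left(Z \right)} = 0$ ($f{\left(Z \right)} = 0 \left(4 + Z\right) = 0$)
$\left(K{\left(5 \right)} + f{\left(C{\left(1 \right)} \right)}\right)^{2} = \left(0 + 0\right)^{2} = 0^{2} = 0$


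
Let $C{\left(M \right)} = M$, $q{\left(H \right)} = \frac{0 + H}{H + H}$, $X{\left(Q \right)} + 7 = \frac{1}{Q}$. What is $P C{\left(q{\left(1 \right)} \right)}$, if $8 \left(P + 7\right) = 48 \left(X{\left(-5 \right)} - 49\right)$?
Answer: $- \frac{1721}{10} \approx -172.1$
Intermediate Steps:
$X{\left(Q \right)} = -7 + \frac{1}{Q}$
$q{\left(H \right)} = \frac{1}{2}$ ($q{\left(H \right)} = \frac{H}{2 H} = H \frac{1}{2 H} = \frac{1}{2}$)
$P = - \frac{1721}{5}$ ($P = -7 + \frac{48 \left(\left(-7 + \frac{1}{-5}\right) - 49\right)}{8} = -7 + \frac{48 \left(\left(-7 - \frac{1}{5}\right) - 49\right)}{8} = -7 + \frac{48 \left(- \frac{36}{5} - 49\right)}{8} = -7 + \frac{48 \left(- \frac{281}{5}\right)}{8} = -7 + \frac{1}{8} \left(- \frac{13488}{5}\right) = -7 - \frac{1686}{5} = - \frac{1721}{5} \approx -344.2$)
$P C{\left(q{\left(1 \right)} \right)} = \left(- \frac{1721}{5}\right) \frac{1}{2} = - \frac{1721}{10}$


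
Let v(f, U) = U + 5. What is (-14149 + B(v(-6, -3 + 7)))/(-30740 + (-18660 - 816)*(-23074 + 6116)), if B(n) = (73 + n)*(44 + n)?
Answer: -9803/330243268 ≈ -2.9684e-5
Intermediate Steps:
v(f, U) = 5 + U
B(n) = (44 + n)*(73 + n)
(-14149 + B(v(-6, -3 + 7)))/(-30740 + (-18660 - 816)*(-23074 + 6116)) = (-14149 + (3212 + (5 + (-3 + 7))² + 117*(5 + (-3 + 7))))/(-30740 + (-18660 - 816)*(-23074 + 6116)) = (-14149 + (3212 + (5 + 4)² + 117*(5 + 4)))/(-30740 - 19476*(-16958)) = (-14149 + (3212 + 9² + 117*9))/(-30740 + 330274008) = (-14149 + (3212 + 81 + 1053))/330243268 = (-14149 + 4346)*(1/330243268) = -9803*1/330243268 = -9803/330243268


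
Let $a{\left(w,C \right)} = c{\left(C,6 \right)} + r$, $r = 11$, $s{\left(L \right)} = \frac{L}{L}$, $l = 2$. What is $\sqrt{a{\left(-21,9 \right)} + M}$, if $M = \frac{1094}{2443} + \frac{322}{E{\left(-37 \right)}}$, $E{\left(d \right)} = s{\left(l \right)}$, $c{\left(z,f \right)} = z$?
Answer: $\frac{10 \sqrt{20438138}}{2443} \approx 18.505$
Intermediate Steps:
$s{\left(L \right)} = 1$
$E{\left(d \right)} = 1$
$a{\left(w,C \right)} = 11 + C$ ($a{\left(w,C \right)} = C + 11 = 11 + C$)
$M = \frac{787740}{2443}$ ($M = \frac{1094}{2443} + \frac{322}{1} = 1094 \cdot \frac{1}{2443} + 322 \cdot 1 = \frac{1094}{2443} + 322 = \frac{787740}{2443} \approx 322.45$)
$\sqrt{a{\left(-21,9 \right)} + M} = \sqrt{\left(11 + 9\right) + \frac{787740}{2443}} = \sqrt{20 + \frac{787740}{2443}} = \sqrt{\frac{836600}{2443}} = \frac{10 \sqrt{20438138}}{2443}$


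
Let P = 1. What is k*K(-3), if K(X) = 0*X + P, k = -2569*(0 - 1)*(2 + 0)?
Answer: 5138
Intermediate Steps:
k = 5138 (k = -(-2569)*2 = -2569*(-2) = 5138)
K(X) = 1 (K(X) = 0*X + 1 = 0 + 1 = 1)
k*K(-3) = 5138*1 = 5138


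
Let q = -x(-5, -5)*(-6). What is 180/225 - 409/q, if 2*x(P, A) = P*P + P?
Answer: -361/60 ≈ -6.0167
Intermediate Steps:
x(P, A) = P/2 + P**2/2 (x(P, A) = (P*P + P)/2 = (P**2 + P)/2 = (P + P**2)/2 = P/2 + P**2/2)
q = 60 (q = -(-5)*(1 - 5)/2*(-6) = -(-5)*(-4)/2*(-6) = -1*10*(-6) = -10*(-6) = 60)
180/225 - 409/q = 180/225 - 409/60 = 180*(1/225) - 409*1/60 = 4/5 - 409/60 = -361/60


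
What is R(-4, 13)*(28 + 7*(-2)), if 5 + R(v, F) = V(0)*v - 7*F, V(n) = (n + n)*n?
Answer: -1344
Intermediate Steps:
V(n) = 2*n² (V(n) = (2*n)*n = 2*n²)
R(v, F) = -5 - 7*F (R(v, F) = -5 + ((2*0²)*v - 7*F) = -5 + ((2*0)*v - 7*F) = -5 + (0*v - 7*F) = -5 + (0 - 7*F) = -5 - 7*F)
R(-4, 13)*(28 + 7*(-2)) = (-5 - 7*13)*(28 + 7*(-2)) = (-5 - 91)*(28 - 14) = -96*14 = -1344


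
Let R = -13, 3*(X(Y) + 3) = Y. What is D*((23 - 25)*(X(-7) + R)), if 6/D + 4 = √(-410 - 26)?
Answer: -220/113 - 110*I*√109/113 ≈ -1.9469 - 10.163*I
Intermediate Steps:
X(Y) = -3 + Y/3
D = 6/(-4 + 2*I*√109) (D = 6/(-4 + √(-410 - 26)) = 6/(-4 + √(-436)) = 6/(-4 + 2*I*√109) ≈ -0.053097 - 0.27718*I)
D*((23 - 25)*(X(-7) + R)) = (-6/113 - 3*I*√109/113)*((23 - 25)*((-3 + (⅓)*(-7)) - 13)) = (-6/113 - 3*I*√109/113)*(-2*((-3 - 7/3) - 13)) = (-6/113 - 3*I*√109/113)*(-2*(-16/3 - 13)) = (-6/113 - 3*I*√109/113)*(-2*(-55/3)) = (-6/113 - 3*I*√109/113)*(110/3) = -220/113 - 110*I*√109/113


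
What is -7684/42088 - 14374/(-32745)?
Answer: 88340083/344542890 ≈ 0.25640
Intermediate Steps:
-7684/42088 - 14374/(-32745) = -7684*1/42088 - 14374*(-1/32745) = -1921/10522 + 14374/32745 = 88340083/344542890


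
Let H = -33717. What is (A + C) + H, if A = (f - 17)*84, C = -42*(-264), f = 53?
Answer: -19605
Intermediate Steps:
C = 11088
A = 3024 (A = (53 - 17)*84 = 36*84 = 3024)
(A + C) + H = (3024 + 11088) - 33717 = 14112 - 33717 = -19605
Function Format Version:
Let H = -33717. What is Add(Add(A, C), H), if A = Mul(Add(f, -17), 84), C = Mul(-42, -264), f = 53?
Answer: -19605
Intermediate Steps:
C = 11088
A = 3024 (A = Mul(Add(53, -17), 84) = Mul(36, 84) = 3024)
Add(Add(A, C), H) = Add(Add(3024, 11088), -33717) = Add(14112, -33717) = -19605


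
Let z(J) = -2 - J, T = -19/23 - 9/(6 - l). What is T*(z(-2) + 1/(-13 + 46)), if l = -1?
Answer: -340/5313 ≈ -0.063994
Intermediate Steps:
T = -340/161 (T = -19/23 - 9/(6 - 1*(-1)) = -19*1/23 - 9/(6 + 1) = -19/23 - 9/7 = -340/161 ≈ -2.1118)
T*(z(-2) + 1/(-13 + 46)) = -340*((-2 - 1*(-2)) + 1/(-13 + 46))/161 = -340*((-2 + 2) + 1/33)/161 = -340*(0 + 1/33)/161 = -340/161*1/33 = -340/5313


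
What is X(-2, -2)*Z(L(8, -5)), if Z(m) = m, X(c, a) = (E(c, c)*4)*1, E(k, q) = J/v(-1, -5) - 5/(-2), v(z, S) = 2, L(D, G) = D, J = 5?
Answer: 160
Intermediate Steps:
E(k, q) = 5 (E(k, q) = 5/2 - 5/(-2) = 5*(½) - 5*(-½) = 5/2 + 5/2 = 5)
X(c, a) = 20 (X(c, a) = (5*4)*1 = 20*1 = 20)
X(-2, -2)*Z(L(8, -5)) = 20*8 = 160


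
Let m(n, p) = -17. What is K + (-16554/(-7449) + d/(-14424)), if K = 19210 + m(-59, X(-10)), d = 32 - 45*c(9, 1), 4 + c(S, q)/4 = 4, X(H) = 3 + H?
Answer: 85934101879/4476849 ≈ 19195.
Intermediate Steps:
c(S, q) = 0 (c(S, q) = -16 + 4*4 = -16 + 16 = 0)
d = 32 (d = 32 - 45*0 = 32 + 0 = 32)
K = 19193 (K = 19210 - 17 = 19193)
K + (-16554/(-7449) + d/(-14424)) = 19193 + (-16554/(-7449) + 32/(-14424)) = 19193 + (-16554*(-1/7449) + 32*(-1/14424)) = 19193 + (5518/2483 - 4/1803) = 19193 + 9939022/4476849 = 85934101879/4476849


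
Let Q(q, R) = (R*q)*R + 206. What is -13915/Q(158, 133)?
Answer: -13915/2795068 ≈ -0.0049784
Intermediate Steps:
Q(q, R) = 206 + q*R² (Q(q, R) = q*R² + 206 = 206 + q*R²)
-13915/Q(158, 133) = -13915/(206 + 158*133²) = -13915/(206 + 158*17689) = -13915/(206 + 2794862) = -13915/2795068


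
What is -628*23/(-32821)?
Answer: 628/1427 ≈ 0.44008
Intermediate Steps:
-628*23/(-32821) = -14444*(-1/32821) = 628/1427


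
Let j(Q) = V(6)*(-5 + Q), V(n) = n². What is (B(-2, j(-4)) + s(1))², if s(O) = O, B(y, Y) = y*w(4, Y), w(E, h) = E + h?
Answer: 410881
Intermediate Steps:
j(Q) = -180 + 36*Q (j(Q) = 6²*(-5 + Q) = 36*(-5 + Q) = -180 + 36*Q)
B(y, Y) = y*(4 + Y)
(B(-2, j(-4)) + s(1))² = (-2*(4 + (-180 + 36*(-4))) + 1)² = (-2*(4 + (-180 - 144)) + 1)² = (-2*(4 - 324) + 1)² = (-2*(-320) + 1)² = (640 + 1)² = 641² = 410881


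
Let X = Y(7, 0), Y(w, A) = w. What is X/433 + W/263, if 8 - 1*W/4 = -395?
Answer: 699837/113879 ≈ 6.1454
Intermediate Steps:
W = 1612 (W = 32 - 4*(-395) = 32 + 1580 = 1612)
X = 7
X/433 + W/263 = 7/433 + 1612/263 = 699837/113879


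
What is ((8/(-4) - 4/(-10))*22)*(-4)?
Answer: 704/5 ≈ 140.80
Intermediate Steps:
((8/(-4) - 4/(-10))*22)*(-4) = ((8*(-¼) - 4*(-⅒))*22)*(-4) = ((-2 + ⅖)*22)*(-4) = -8/5*22*(-4) = -176/5*(-4) = 704/5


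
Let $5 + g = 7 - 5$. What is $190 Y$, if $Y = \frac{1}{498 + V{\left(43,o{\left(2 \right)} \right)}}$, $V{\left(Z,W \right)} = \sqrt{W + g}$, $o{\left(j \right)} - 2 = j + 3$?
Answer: $\frac{19}{50} \approx 0.38$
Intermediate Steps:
$o{\left(j \right)} = 5 + j$ ($o{\left(j \right)} = 2 + \left(j + 3\right) = 2 + \left(3 + j\right) = 5 + j$)
$g = -3$ ($g = -5 + \left(7 - 5\right) = -5 + 2 = -3$)
$V{\left(Z,W \right)} = \sqrt{-3 + W}$ ($V{\left(Z,W \right)} = \sqrt{W - 3} = \sqrt{-3 + W}$)
$Y = \frac{1}{500}$ ($Y = \frac{1}{498 + \sqrt{-3 + \left(5 + 2\right)}} = \frac{1}{498 + \sqrt{-3 + 7}} = \frac{1}{498 + \sqrt{4}} = \frac{1}{498 + 2} = \frac{1}{500} \approx 0.002$)
$190 Y = 190 \cdot \frac{1}{500} = \frac{19}{50}$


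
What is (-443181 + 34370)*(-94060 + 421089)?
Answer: -133693052519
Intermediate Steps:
(-443181 + 34370)*(-94060 + 421089) = -408811*327029 = -133693052519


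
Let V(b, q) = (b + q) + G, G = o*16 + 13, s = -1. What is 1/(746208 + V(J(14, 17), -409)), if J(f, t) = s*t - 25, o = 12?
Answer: 1/745962 ≈ 1.3406e-6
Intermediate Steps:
G = 205 (G = 12*16 + 13 = 192 + 13 = 205)
J(f, t) = -25 - t (J(f, t) = -t - 25 = -25 - t)
V(b, q) = 205 + b + q (V(b, q) = (b + q) + 205 = 205 + b + q)
1/(746208 + V(J(14, 17), -409)) = 1/(746208 + (205 + (-25 - 1*17) - 409)) = 1/(746208 + (205 + (-25 - 17) - 409)) = 1/(746208 + (205 - 42 - 409)) = 1/(746208 - 246) = 1/745962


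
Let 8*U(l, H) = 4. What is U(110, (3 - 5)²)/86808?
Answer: 1/173616 ≈ 5.7598e-6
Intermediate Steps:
U(l, H) = ½ (U(l, H) = (⅛)*4 = ½)
U(110, (3 - 5)²)/86808 = (½)/86808 = (½)*(1/86808) = 1/173616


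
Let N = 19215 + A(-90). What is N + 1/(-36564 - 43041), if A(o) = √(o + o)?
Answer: 1529610074/79605 + 6*I*√5 ≈ 19215.0 + 13.416*I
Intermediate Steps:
A(o) = √2*√o (A(o) = √(2*o) = √2*√o)
N = 19215 + 6*I*√5 (N = 19215 + √2*√(-90) = 19215 + √2*(3*I*√10) = 19215 + 6*I*√5 ≈ 19215.0 + 13.416*I)
N + 1/(-36564 - 43041) = (19215 + 6*I*√5) + 1/(-36564 - 43041) = (19215 + 6*I*√5) + 1/(-79605) = (19215 + 6*I*√5) - 1/79605 = 1529610074/79605 + 6*I*√5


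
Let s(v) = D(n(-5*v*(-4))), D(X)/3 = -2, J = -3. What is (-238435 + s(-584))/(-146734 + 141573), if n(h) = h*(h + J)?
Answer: 238441/5161 ≈ 46.201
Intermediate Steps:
n(h) = h*(-3 + h) (n(h) = h*(h - 3) = h*(-3 + h))
D(X) = -6 (D(X) = 3*(-2) = -6)
s(v) = -6
(-238435 + s(-584))/(-146734 + 141573) = (-238435 - 6)/(-146734 + 141573) = -238441/(-5161) = -238441*(-1/5161) = 238441/5161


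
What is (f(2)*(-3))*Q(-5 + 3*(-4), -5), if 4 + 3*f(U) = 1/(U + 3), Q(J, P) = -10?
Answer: -38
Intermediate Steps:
f(U) = -4/3 + 1/(3*(3 + U)) (f(U) = -4/3 + 1/(3*(U + 3)) = -4/3 + 1/(3*(3 + U)))
(f(2)*(-3))*Q(-5 + 3*(-4), -5) = (((-11 - 4*2)/(3*(3 + 2)))*(-3))*(-10) = (((⅓)*(-11 - 8)/5)*(-3))*(-10) = (((⅓)*(⅕)*(-19))*(-3))*(-10) = -19/15*(-3)*(-10) = (19/5)*(-10) = -38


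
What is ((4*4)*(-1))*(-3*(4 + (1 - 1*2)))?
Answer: 144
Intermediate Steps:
((4*4)*(-1))*(-3*(4 + (1 - 1*2))) = (16*(-1))*(-3*(4 + (1 - 2))) = -(-48)*(4 - 1) = -(-48)*3 = -16*(-9) = 144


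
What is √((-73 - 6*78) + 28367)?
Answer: √27826 ≈ 166.81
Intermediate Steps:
√((-73 - 6*78) + 28367) = √((-73 - 468) + 28367) = √(-541 + 28367) = √27826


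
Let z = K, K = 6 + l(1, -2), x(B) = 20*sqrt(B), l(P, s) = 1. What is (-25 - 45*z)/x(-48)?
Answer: 17*I*sqrt(3)/12 ≈ 2.4537*I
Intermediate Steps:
K = 7 (K = 6 + 1 = 7)
z = 7
(-25 - 45*z)/x(-48) = (-25 - 45*7)/((20*sqrt(-48))) = (-25 - 315)/((20*(4*I*sqrt(3)))) = -340*(-I*sqrt(3)/240) = -(-17)*I*sqrt(3)/12 = 17*I*sqrt(3)/12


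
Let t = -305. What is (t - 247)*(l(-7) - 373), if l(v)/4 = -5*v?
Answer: 128616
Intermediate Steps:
l(v) = -20*v (l(v) = 4*(-5*v) = -20*v)
(t - 247)*(l(-7) - 373) = (-305 - 247)*(-20*(-7) - 373) = -552*(140 - 373) = -552*(-233) = 128616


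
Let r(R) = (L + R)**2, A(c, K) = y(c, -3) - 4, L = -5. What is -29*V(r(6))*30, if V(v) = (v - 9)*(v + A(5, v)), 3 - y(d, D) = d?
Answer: -34800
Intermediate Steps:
y(d, D) = 3 - d
A(c, K) = -1 - c (A(c, K) = (3 - c) - 4 = -1 - c)
r(R) = (-5 + R)**2
V(v) = (-9 + v)*(-6 + v) (V(v) = (v - 9)*(v + (-1 - 1*5)) = (-9 + v)*(v + (-1 - 5)) = (-9 + v)*(v - 6) = (-9 + v)*(-6 + v))
-29*V(r(6))*30 = -29*(54 + ((-5 + 6)**2)**2 - 15*(-5 + 6)**2)*30 = -29*(54 + (1**2)**2 - 15*1**2)*30 = -29*(54 + 1**2 - 15*1)*30 = -29*(54 + 1 - 15)*30 = -29*40*30 = -1160*30 = -34800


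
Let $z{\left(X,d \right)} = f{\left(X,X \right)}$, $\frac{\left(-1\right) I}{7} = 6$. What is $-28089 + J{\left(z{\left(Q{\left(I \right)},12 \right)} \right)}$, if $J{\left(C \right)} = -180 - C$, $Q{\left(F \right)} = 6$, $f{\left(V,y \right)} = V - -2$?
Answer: $-28277$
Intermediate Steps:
$I = -42$ ($I = \left(-7\right) 6 = -42$)
$f{\left(V,y \right)} = 2 + V$ ($f{\left(V,y \right)} = V + 2 = 2 + V$)
$z{\left(X,d \right)} = 2 + X$
$-28089 + J{\left(z{\left(Q{\left(I \right)},12 \right)} \right)} = -28089 - 188 = -28277$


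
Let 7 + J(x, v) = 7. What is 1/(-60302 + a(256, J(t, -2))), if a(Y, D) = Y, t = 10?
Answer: -1/60046 ≈ -1.6654e-5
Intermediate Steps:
J(x, v) = 0 (J(x, v) = -7 + 7 = 0)
1/(-60302 + a(256, J(t, -2))) = 1/(-60302 + 256) = 1/(-60046) = -1/60046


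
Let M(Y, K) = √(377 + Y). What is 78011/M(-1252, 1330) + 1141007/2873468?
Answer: 1141007/2873468 - 78011*I*√35/175 ≈ 0.39708 - 2637.3*I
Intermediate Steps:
78011/M(-1252, 1330) + 1141007/2873468 = 78011/(√(377 - 1252)) + 1141007/2873468 = 78011/(√(-875)) + 1141007*(1/2873468) = 78011/((5*I*√35)) + 1141007/2873468 = 78011*(-I*√35/175) + 1141007/2873468 = -78011*I*√35/175 + 1141007/2873468 = 1141007/2873468 - 78011*I*√35/175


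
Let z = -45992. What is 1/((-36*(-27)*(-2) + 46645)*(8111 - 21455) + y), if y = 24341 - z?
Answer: -1/596419811 ≈ -1.6767e-9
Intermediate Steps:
y = 70333 (y = 24341 - 1*(-45992) = 24341 + 45992 = 70333)
1/((-36*(-27)*(-2) + 46645)*(8111 - 21455) + y) = 1/((-36*(-27)*(-2) + 46645)*(8111 - 21455) + 70333) = 1/((972*(-2) + 46645)*(-13344) + 70333) = 1/((-1944 + 46645)*(-13344) + 70333) = 1/(44701*(-13344) + 70333) = 1/(-596490144 + 70333) = 1/(-596419811) = -1/596419811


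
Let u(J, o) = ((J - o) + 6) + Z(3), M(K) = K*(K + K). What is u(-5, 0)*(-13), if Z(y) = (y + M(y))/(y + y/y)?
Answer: -325/4 ≈ -81.250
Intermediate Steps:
M(K) = 2*K**2 (M(K) = K*(2*K) = 2*K**2)
Z(y) = (y + 2*y**2)/(1 + y) (Z(y) = (y + 2*y**2)/(y + y/y) = (y + 2*y**2)/(y + 1) = (y + 2*y**2)/(1 + y))
u(J, o) = 45/4 + J - o (u(J, o) = ((J - o) + 6) + 3*(1 + 2*3)/(1 + 3) = (6 + J - o) + 3*(1 + 6)/4 = (6 + J - o) + 3*(1/4)*7 = (6 + J - o) + 21/4 = 45/4 + J - o)
u(-5, 0)*(-13) = (45/4 - 5 - 1*0)*(-13) = (45/4 - 5 + 0)*(-13) = (25/4)*(-13) = -325/4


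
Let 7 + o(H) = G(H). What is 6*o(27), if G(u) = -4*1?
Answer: -66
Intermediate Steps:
G(u) = -4
o(H) = -11 (o(H) = -7 - 4 = -11)
6*o(27) = 6*(-11) = -66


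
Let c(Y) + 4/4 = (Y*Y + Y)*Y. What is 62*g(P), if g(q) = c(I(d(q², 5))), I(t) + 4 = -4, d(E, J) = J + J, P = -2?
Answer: -27838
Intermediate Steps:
d(E, J) = 2*J
I(t) = -8 (I(t) = -4 - 4 = -8)
c(Y) = -1 + Y*(Y + Y²) (c(Y) = -1 + (Y*Y + Y)*Y = -1 + (Y² + Y)*Y = -1 + (Y + Y²)*Y = -1 + Y*(Y + Y²))
g(q) = -449 (g(q) = -1 + (-8)² + (-8)³ = -1 + 64 - 512 = -449)
62*g(P) = 62*(-449) = -27838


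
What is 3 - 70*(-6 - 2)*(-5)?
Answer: -2797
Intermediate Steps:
3 - 70*(-6 - 2)*(-5) = 3 - (-560)*(-5) = 3 - 70*40 = 3 - 2800 = -2797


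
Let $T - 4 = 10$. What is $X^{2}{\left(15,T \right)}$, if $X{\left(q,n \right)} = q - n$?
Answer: $1$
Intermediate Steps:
$T = 14$ ($T = 4 + 10 = 14$)
$X^{2}{\left(15,T \right)} = \left(15 - 14\right)^{2} = 1^{2} = 1$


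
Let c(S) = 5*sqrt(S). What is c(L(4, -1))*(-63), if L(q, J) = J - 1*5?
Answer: -315*I*sqrt(6) ≈ -771.59*I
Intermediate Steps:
L(q, J) = -5 + J (L(q, J) = J - 5 = -5 + J)
c(L(4, -1))*(-63) = (5*sqrt(-5 - 1))*(-63) = (5*sqrt(-6))*(-63) = (5*(I*sqrt(6)))*(-63) = (5*I*sqrt(6))*(-63) = -315*I*sqrt(6)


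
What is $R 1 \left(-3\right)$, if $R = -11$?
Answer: $33$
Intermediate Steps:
$R 1 \left(-3\right) = \left(-11\right) 1 \left(-3\right) = \left(-11\right) \left(-3\right) = 33$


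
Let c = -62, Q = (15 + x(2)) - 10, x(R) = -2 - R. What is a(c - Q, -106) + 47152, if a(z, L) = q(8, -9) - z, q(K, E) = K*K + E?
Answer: 47270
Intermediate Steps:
q(K, E) = E + K² (q(K, E) = K² + E = E + K²)
Q = 1 (Q = (15 + (-2 - 1*2)) - 10 = (15 + (-2 - 2)) - 10 = (15 - 4) - 10 = 11 - 10 = 1)
a(z, L) = 55 - z (a(z, L) = (-9 + 8²) - z = (-9 + 64) - z = 55 - z)
a(c - Q, -106) + 47152 = (55 - (-62 - 1*1)) + 47152 = (55 - (-62 - 1)) + 47152 = (55 - 1*(-63)) + 47152 = (55 + 63) + 47152 = 118 + 47152 = 47270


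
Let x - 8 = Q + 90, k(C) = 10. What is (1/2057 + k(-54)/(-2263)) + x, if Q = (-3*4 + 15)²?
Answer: 498065730/4654991 ≈ 107.00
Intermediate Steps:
Q = 9 (Q = (-12 + 15)² = 3² = 9)
x = 107 (x = 8 + (9 + 90) = 8 + 99 = 107)
(1/2057 + k(-54)/(-2263)) + x = (1/2057 + 10/(-2263)) + 107 = (1/2057 + 10*(-1/2263)) + 107 = (1/2057 - 10/2263) + 107 = -18307/4654991 + 107 = 498065730/4654991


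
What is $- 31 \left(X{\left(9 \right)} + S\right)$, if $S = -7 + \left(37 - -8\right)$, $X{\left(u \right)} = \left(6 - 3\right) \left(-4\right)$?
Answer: $-806$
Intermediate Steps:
$X{\left(u \right)} = -12$ ($X{\left(u \right)} = 3 \left(-4\right) = -12$)
$S = 38$ ($S = -7 + \left(37 + 8\right) = -7 + 45 = 38$)
$- 31 \left(X{\left(9 \right)} + S\right) = - 31 \left(-12 + 38\right) = \left(-31\right) 26 = -806$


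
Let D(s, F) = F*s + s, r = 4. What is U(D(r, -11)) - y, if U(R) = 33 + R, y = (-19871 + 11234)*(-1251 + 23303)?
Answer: 190463117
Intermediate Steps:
D(s, F) = s + F*s
y = -190463124 (y = -8637*22052 = -190463124)
U(D(r, -11)) - y = (33 + 4*(1 - 11)) - 1*(-190463124) = (33 + 4*(-10)) + 190463124 = (33 - 40) + 190463124 = -7 + 190463124 = 190463117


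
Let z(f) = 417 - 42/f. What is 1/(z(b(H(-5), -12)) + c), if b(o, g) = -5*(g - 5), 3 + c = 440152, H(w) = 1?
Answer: 85/37448068 ≈ 2.2698e-6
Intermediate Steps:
c = 440149 (c = -3 + 440152 = 440149)
b(o, g) = 25 - 5*g (b(o, g) = -5*(-5 + g) = 25 - 5*g)
z(f) = 417 - 42/f
1/(z(b(H(-5), -12)) + c) = 1/((417 - 42/(25 - 5*(-12))) + 440149) = 1/((417 - 42/(25 + 60)) + 440149) = 1/((417 - 42/85) + 440149) = 1/(35403/85 + 440149) = 1/(37448068/85) = 85/37448068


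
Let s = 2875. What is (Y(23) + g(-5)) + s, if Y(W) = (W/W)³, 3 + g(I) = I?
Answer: 2868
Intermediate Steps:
g(I) = -3 + I
Y(W) = 1 (Y(W) = 1³ = 1)
(Y(23) + g(-5)) + s = (1 + (-3 - 5)) + 2875 = (1 - 8) + 2875 = -7 + 2875 = 2868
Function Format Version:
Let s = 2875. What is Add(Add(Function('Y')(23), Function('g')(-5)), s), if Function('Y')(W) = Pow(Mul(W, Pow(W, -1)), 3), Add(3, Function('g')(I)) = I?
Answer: 2868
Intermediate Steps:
Function('g')(I) = Add(-3, I)
Function('Y')(W) = 1 (Function('Y')(W) = Pow(1, 3) = 1)
Add(Add(Function('Y')(23), Function('g')(-5)), s) = Add(Add(1, Add(-3, -5)), 2875) = Add(Add(1, -8), 2875) = Add(-7, 2875) = 2868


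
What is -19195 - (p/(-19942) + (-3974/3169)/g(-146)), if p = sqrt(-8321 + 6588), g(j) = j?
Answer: -4440515702/231337 + I*sqrt(1733)/19942 ≈ -19195.0 + 0.0020875*I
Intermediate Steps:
p = I*sqrt(1733) (p = sqrt(-1733) = I*sqrt(1733) ≈ 41.629*I)
-19195 - (p/(-19942) + (-3974/3169)/g(-146)) = -19195 - ((I*sqrt(1733))/(-19942) - 3974/3169/(-146)) = -19195 - ((I*sqrt(1733))*(-1/19942) - 3974*1/3169*(-1/146)) = -19195 - (-I*sqrt(1733)/19942 - 3974/3169*(-1/146)) = -19195 - (-I*sqrt(1733)/19942 + 1987/231337) = -19195 - (1987/231337 - I*sqrt(1733)/19942) = -19195 + (-1987/231337 + I*sqrt(1733)/19942) = -4440515702/231337 + I*sqrt(1733)/19942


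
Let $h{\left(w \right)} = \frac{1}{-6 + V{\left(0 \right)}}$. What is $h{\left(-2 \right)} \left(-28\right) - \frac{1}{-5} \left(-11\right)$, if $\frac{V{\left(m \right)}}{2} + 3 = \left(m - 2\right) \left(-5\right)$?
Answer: $\frac{77}{10} \approx 7.7$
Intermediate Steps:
$V{\left(m \right)} = 14 - 10 m$ ($V{\left(m \right)} = -6 + 2 \left(m - 2\right) \left(-5\right) = -6 + 2 \left(-2 + m\right) \left(-5\right) = -6 + 2 \left(10 - 5 m\right) = -6 - \left(-20 + 10 m\right) = 14 - 10 m$)
$h{\left(w \right)} = \frac{1}{8}$ ($h{\left(w \right)} = \frac{1}{-6 + \left(14 - 0\right)} = \frac{1}{-6 + \left(14 + 0\right)} = \frac{1}{-6 + 14} = \frac{1}{8}$)
$h{\left(-2 \right)} \left(-28\right) - \frac{1}{-5} \left(-11\right) = \frac{1}{8} \left(-28\right) - \frac{1}{-5} \left(-11\right) = - \frac{7 \left(-1\right) \left(- \frac{1}{5}\right) \left(-11\right)}{2} = - \frac{7 \cdot \frac{1}{5} \left(-11\right)}{2} = \left(- \frac{7}{2}\right) \left(- \frac{11}{5}\right) = \frac{77}{10}$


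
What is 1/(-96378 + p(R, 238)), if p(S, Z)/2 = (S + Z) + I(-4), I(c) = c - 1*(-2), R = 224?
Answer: -1/95458 ≈ -1.0476e-5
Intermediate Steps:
I(c) = 2 + c (I(c) = c + 2 = 2 + c)
p(S, Z) = -4 + 2*S + 2*Z (p(S, Z) = 2*((S + Z) + (2 - 4)) = 2*((S + Z) - 2) = 2*(-2 + S + Z) = -4 + 2*S + 2*Z)
1/(-96378 + p(R, 238)) = 1/(-96378 + (-4 + 2*224 + 2*238)) = 1/(-96378 + (-4 + 448 + 476)) = 1/(-96378 + 920) = 1/(-95458) = -1/95458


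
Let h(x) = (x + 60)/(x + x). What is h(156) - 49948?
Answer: -649315/13 ≈ -49947.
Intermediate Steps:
h(x) = (60 + x)/(2*x) (h(x) = (60 + x)/((2*x)) = (60 + x)*(1/(2*x)) = (60 + x)/(2*x))
h(156) - 49948 = (1/2)*(60 + 156)/156 - 49948 = (1/2)*(1/156)*216 - 49948 = 9/13 - 49948 = -649315/13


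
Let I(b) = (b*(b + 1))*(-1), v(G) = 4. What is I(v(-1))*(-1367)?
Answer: 27340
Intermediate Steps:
I(b) = -b*(1 + b) (I(b) = (b*(1 + b))*(-1) = -b*(1 + b))
I(v(-1))*(-1367) = -1*4*(1 + 4)*(-1367) = -1*4*5*(-1367) = -20*(-1367) = 27340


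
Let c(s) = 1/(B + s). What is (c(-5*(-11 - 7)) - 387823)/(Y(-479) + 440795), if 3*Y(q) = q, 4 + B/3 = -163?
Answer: -79697627/90550561 ≈ -0.88015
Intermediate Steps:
B = -501 (B = -12 + 3*(-163) = -12 - 489 = -501)
Y(q) = q/3
c(s) = 1/(-501 + s)
(c(-5*(-11 - 7)) - 387823)/(Y(-479) + 440795) = (1/(-501 - 5*(-11 - 7)) - 387823)/((1/3)*(-479) + 440795) = (1/(-501 - 5*(-18)) - 387823)/(-479/3 + 440795) = (1/(-501 + 90) - 387823)/(1321906/3) = (1/(-411) - 387823)*(3/1321906) = (-1/411 - 387823)*(3/1321906) = -159395254/411*3/1321906 = -79697627/90550561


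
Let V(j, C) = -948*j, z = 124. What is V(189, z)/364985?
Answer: -179172/364985 ≈ -0.49090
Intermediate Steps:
V(189, z)/364985 = -948*189/364985 = -179172*1/364985 = -179172/364985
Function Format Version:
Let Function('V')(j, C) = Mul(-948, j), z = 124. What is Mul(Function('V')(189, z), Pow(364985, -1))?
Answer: Rational(-179172, 364985) ≈ -0.49090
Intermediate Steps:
Mul(Function('V')(189, z), Pow(364985, -1)) = Mul(Mul(-948, 189), Pow(364985, -1)) = Mul(-179172, Rational(1, 364985)) = Rational(-179172, 364985)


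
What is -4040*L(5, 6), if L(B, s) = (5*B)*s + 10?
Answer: -646400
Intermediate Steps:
L(B, s) = 10 + 5*B*s (L(B, s) = 5*B*s + 10 = 10 + 5*B*s)
-4040*L(5, 6) = -4040*(10 + 5*5*6) = -4040*(10 + 150) = -4040*160 = -646400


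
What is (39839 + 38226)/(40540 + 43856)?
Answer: 6005/6492 ≈ 0.92498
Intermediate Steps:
(39839 + 38226)/(40540 + 43856) = 78065/84396 = 78065*(1/84396) = 6005/6492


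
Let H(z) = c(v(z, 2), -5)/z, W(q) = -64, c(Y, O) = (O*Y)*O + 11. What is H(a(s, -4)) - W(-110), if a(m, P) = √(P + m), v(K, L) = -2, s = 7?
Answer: 64 - 13*√3 ≈ 41.483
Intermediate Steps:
c(Y, O) = 11 + Y*O² (c(Y, O) = Y*O² + 11 = 11 + Y*O²)
H(z) = -39/z (H(z) = (11 - 2*(-5)²)/z = (11 - 2*25)/z = (11 - 50)/z = -39/z)
H(a(s, -4)) - W(-110) = -39/√(-4 + 7) - 1*(-64) = -39*√3/3 + 64 = -13*√3 + 64 = 64 - 13*√3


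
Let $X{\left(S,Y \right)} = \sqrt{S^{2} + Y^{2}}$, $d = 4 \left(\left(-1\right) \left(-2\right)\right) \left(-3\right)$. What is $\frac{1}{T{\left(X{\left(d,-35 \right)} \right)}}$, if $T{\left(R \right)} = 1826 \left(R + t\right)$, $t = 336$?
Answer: $\frac{168}{101429735} - \frac{\sqrt{1801}}{202859470} \approx 1.4471 \cdot 10^{-6}$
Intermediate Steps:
$d = -24$ ($d = 4 \cdot 2 \left(-3\right) = 8 \left(-3\right) = -24$)
$T{\left(R \right)} = 613536 + 1826 R$ ($T{\left(R \right)} = 1826 \left(R + 336\right) = 1826 \left(336 + R\right) = 613536 + 1826 R$)
$\frac{1}{T{\left(X{\left(d,-35 \right)} \right)}} = \frac{1}{613536 + 1826 \sqrt{\left(-24\right)^{2} + \left(-35\right)^{2}}} = \frac{1}{613536 + 1826 \sqrt{576 + 1225}} = \frac{1}{613536 + 1826 \sqrt{1801}}$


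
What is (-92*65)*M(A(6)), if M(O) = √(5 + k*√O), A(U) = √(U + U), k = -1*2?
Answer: -5980*√(5 - 2*√2*3^(¼)) ≈ -6759.2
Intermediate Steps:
k = -2
A(U) = √2*√U (A(U) = √(2*U) = √2*√U)
M(O) = √(5 - 2*√O)
(-92*65)*M(A(6)) = (-92*65)*√(5 - 2*√2*3^(¼)) = -5980*√(5 - 2*√2*3^(¼))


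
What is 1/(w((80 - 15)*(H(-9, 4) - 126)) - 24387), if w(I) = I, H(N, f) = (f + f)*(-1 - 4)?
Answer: -1/35177 ≈ -2.8428e-5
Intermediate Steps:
H(N, f) = -10*f (H(N, f) = (2*f)*(-5) = -10*f)
1/(w((80 - 15)*(H(-9, 4) - 126)) - 24387) = 1/((80 - 15)*(-10*4 - 126) - 24387) = 1/(65*(-40 - 126) - 24387) = 1/(65*(-166) - 24387) = 1/(-10790 - 24387) = 1/(-35177) = -1/35177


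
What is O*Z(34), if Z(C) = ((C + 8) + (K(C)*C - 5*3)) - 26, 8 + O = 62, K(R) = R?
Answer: 62478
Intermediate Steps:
O = 54 (O = -8 + 62 = 54)
Z(C) = -33 + C + C² (Z(C) = ((C + 8) + (C*C - 5*3)) - 26 = ((8 + C) + (C² - 15)) - 26 = ((8 + C) + (-15 + C²)) - 26 = (-7 + C + C²) - 26 = -33 + C + C²)
O*Z(34) = 54*(-33 + 34 + 34²) = 54*(-33 + 34 + 1156) = 54*1157 = 62478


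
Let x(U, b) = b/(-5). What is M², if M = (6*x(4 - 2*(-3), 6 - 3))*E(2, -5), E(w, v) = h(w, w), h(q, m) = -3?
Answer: 2916/25 ≈ 116.64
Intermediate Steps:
E(w, v) = -3
x(U, b) = -b/5 (x(U, b) = b*(-⅕) = -b/5)
M = 54/5 (M = (6*(-(6 - 3)/5))*(-3) = (6*(-⅕*3))*(-3) = (6*(-⅗))*(-3) = -18/5*(-3) = 54/5 ≈ 10.800)
M² = (54/5)² = 2916/25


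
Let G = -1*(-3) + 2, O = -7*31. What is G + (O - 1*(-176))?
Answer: -36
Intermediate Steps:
O = -217
G = 5 (G = 3 + 2 = 5)
G + (O - 1*(-176)) = 5 + (-217 - 1*(-176)) = 5 + (-217 + 176) = 5 - 41 = -36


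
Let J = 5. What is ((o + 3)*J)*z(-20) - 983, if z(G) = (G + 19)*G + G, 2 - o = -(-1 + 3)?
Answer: -983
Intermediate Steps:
o = 4 (o = 2 - (-1)*(-1 + 3) = 2 - (-1)*2 = 2 - 1*(-2) = 2 + 2 = 4)
z(G) = G + G*(19 + G) (z(G) = (19 + G)*G + G = G*(19 + G) + G = G + G*(19 + G))
((o + 3)*J)*z(-20) - 983 = ((4 + 3)*5)*(-20*(20 - 20)) - 983 = (7*5)*(-20*0) - 983 = 35*0 - 983 = 0 - 983 = -983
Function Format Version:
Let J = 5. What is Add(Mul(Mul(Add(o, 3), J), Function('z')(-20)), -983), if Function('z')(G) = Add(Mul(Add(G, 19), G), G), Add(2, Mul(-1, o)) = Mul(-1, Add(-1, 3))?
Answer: -983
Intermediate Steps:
o = 4 (o = Add(2, Mul(-1, Mul(-1, Add(-1, 3)))) = Add(2, Mul(-1, Mul(-1, 2))) = Add(2, Mul(-1, -2)) = Add(2, 2) = 4)
Function('z')(G) = Add(G, Mul(G, Add(19, G))) (Function('z')(G) = Add(Mul(Add(19, G), G), G) = Add(Mul(G, Add(19, G)), G) = Add(G, Mul(G, Add(19, G))))
Add(Mul(Mul(Add(o, 3), J), Function('z')(-20)), -983) = Add(Mul(Mul(Add(4, 3), 5), Mul(-20, Add(20, -20))), -983) = Add(Mul(Mul(7, 5), Mul(-20, 0)), -983) = Add(Mul(35, 0), -983) = Add(0, -983) = -983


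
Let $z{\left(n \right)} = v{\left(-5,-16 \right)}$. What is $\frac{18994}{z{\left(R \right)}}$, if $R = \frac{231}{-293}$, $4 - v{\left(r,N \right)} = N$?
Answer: $\frac{9497}{10} \approx 949.7$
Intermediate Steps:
$v{\left(r,N \right)} = 4 - N$
$R = - \frac{231}{293}$ ($R = 231 \left(- \frac{1}{293}\right) = - \frac{231}{293} \approx -0.7884$)
$z{\left(n \right)} = 20$ ($z{\left(n \right)} = 4 - -16 = 4 + 16 = 20$)
$\frac{18994}{z{\left(R \right)}} = \frac{18994}{20} = 18994 \cdot \frac{1}{20} = \frac{9497}{10}$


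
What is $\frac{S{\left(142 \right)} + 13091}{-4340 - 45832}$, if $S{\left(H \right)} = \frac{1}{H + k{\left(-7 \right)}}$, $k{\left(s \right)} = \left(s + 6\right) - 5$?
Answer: $- \frac{593459}{2274464} \approx -0.26092$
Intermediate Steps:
$k{\left(s \right)} = 1 + s$ ($k{\left(s \right)} = \left(6 + s\right) - 5 = 1 + s$)
$S{\left(H \right)} = \frac{1}{-6 + H}$ ($S{\left(H \right)} = \frac{1}{H + \left(1 - 7\right)} = \frac{1}{H - 6} = \frac{1}{-6 + H}$)
$\frac{S{\left(142 \right)} + 13091}{-4340 - 45832} = \frac{\frac{1}{-6 + 142} + 13091}{-4340 - 45832} = \frac{\frac{1}{136} + 13091}{-50172} = \left(\frac{1}{136} + 13091\right) \left(- \frac{1}{50172}\right) = \frac{1780377}{136} \left(- \frac{1}{50172}\right) = - \frac{593459}{2274464}$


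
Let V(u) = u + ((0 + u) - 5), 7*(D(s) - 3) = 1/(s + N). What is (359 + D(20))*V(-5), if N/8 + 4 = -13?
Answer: -4409145/812 ≈ -5430.0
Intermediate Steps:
N = -136 (N = -32 + 8*(-13) = -32 - 104 = -136)
D(s) = 3 + 1/(7*(-136 + s)) (D(s) = 3 + 1/(7*(s - 136)) = 3 + 1/(7*(-136 + s)))
V(u) = -5 + 2*u (V(u) = u + (u - 5) = u + (-5 + u) = -5 + 2*u)
(359 + D(20))*V(-5) = (359 + (-2855 + 21*20)/(7*(-136 + 20)))*(-5 + 2*(-5)) = (359 + (1/7)*(-2855 + 420)/(-116))*(-5 - 10) = (359 + (1/7)*(-1/116)*(-2435))*(-15) = (359 + 2435/812)*(-15) = (293943/812)*(-15) = -4409145/812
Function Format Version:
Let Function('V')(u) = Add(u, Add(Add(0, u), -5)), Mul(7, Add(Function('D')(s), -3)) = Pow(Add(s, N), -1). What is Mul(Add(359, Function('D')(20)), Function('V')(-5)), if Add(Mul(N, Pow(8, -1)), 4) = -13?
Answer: Rational(-4409145, 812) ≈ -5430.0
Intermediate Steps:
N = -136 (N = Add(-32, Mul(8, -13)) = Add(-32, -104) = -136)
Function('D')(s) = Add(3, Mul(Rational(1, 7), Pow(Add(-136, s), -1))) (Function('D')(s) = Add(3, Mul(Rational(1, 7), Pow(Add(s, -136), -1))) = Add(3, Mul(Rational(1, 7), Pow(Add(-136, s), -1))))
Function('V')(u) = Add(-5, Mul(2, u)) (Function('V')(u) = Add(u, Add(u, -5)) = Add(u, Add(-5, u)) = Add(-5, Mul(2, u)))
Mul(Add(359, Function('D')(20)), Function('V')(-5)) = Mul(Add(359, Mul(Rational(1, 7), Pow(Add(-136, 20), -1), Add(-2855, Mul(21, 20)))), Add(-5, Mul(2, -5))) = Mul(Add(359, Mul(Rational(1, 7), Pow(-116, -1), Add(-2855, 420))), Add(-5, -10)) = Mul(Add(359, Mul(Rational(1, 7), Rational(-1, 116), -2435)), -15) = Mul(Add(359, Rational(2435, 812)), -15) = Mul(Rational(293943, 812), -15) = Rational(-4409145, 812)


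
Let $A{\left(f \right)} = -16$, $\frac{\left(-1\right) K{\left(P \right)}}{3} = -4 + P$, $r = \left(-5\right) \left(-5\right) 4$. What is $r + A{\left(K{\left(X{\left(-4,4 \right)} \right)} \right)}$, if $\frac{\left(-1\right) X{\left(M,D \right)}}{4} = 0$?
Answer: $84$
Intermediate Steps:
$X{\left(M,D \right)} = 0$ ($X{\left(M,D \right)} = \left(-4\right) 0 = 0$)
$r = 100$ ($r = 25 \cdot 4 = 100$)
$K{\left(P \right)} = 12 - 3 P$ ($K{\left(P \right)} = - 3 \left(-4 + P\right) = 12 - 3 P$)
$r + A{\left(K{\left(X{\left(-4,4 \right)} \right)} \right)} = 100 - 16 = 84$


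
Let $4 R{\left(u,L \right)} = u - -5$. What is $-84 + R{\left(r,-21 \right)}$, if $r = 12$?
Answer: $- \frac{319}{4} \approx -79.75$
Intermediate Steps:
$R{\left(u,L \right)} = \frac{5}{4} + \frac{u}{4}$ ($R{\left(u,L \right)} = \frac{u - -5}{4} = \frac{u + 5}{4} = \frac{5 + u}{4} = \frac{5}{4} + \frac{u}{4}$)
$-84 + R{\left(r,-21 \right)} = -84 + \left(\frac{5}{4} + \frac{1}{4} \cdot 12\right) = -84 + \left(\frac{5}{4} + 3\right) = -84 + \frac{17}{4} = - \frac{319}{4}$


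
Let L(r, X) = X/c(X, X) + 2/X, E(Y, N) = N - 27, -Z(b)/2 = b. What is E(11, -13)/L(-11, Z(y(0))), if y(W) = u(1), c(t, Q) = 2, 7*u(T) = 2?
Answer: 560/53 ≈ 10.566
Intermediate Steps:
u(T) = 2/7 (u(T) = (⅐)*2 = 2/7)
y(W) = 2/7
Z(b) = -2*b
E(Y, N) = -27 + N
L(r, X) = X/2 + 2/X
E(11, -13)/L(-11, Z(y(0))) = (-27 - 13)/((-2*2/7)/2 + 2/((-2*2/7))) = -40/((½)*(-4/7) + 2/(-4/7)) = -40/(-2/7 + 2*(-7/4)) = -40/(-2/7 - 7/2) = -40/(-53/14) = -40*(-14/53) = 560/53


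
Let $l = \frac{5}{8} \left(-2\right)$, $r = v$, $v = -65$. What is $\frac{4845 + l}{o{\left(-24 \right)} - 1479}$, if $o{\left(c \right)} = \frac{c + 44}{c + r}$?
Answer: $- \frac{1724375}{526604} \approx -3.2745$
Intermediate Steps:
$r = -65$
$o{\left(c \right)} = \frac{44 + c}{-65 + c}$ ($o{\left(c \right)} = \frac{c + 44}{c - 65} = \frac{44 + c}{-65 + c}$)
$l = - \frac{5}{4}$ ($l = 5 \cdot \frac{1}{8} \left(-2\right) = \frac{5}{8} \left(-2\right) = - \frac{5}{4} \approx -1.25$)
$\frac{4845 + l}{o{\left(-24 \right)} - 1479} = \frac{4845 - \frac{5}{4}}{\frac{44 - 24}{-65 - 24} - 1479} = \frac{19375}{4 \left(\frac{1}{-89} \cdot 20 - 1479\right)} = \frac{19375}{4 \left(\left(- \frac{1}{89}\right) 20 - 1479\right)} = \frac{19375}{4 \left(- \frac{20}{89} - 1479\right)} = \frac{19375}{4 \left(- \frac{131651}{89}\right)} = \frac{19375}{4} \left(- \frac{89}{131651}\right) = - \frac{1724375}{526604}$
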